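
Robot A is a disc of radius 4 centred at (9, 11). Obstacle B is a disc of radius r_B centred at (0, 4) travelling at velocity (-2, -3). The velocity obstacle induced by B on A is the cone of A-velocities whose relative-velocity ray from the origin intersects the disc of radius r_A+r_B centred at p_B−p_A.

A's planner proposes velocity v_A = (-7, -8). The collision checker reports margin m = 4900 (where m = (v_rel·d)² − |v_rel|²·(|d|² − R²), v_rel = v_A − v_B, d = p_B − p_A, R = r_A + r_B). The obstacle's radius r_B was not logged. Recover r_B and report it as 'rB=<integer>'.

m = 4900
d = (-9, -7);  v_rel = (-5, -5),  |v_rel|² = 50
v_rel×d = (-5)·(-7) − (-5)·(-9) = -10
since m = R²·50 − (-10)²:  R² = (100 + 4900) / 50 = 100
R = √100 = 10  ⇒  r_B = 10 − 4 = 6

rB=6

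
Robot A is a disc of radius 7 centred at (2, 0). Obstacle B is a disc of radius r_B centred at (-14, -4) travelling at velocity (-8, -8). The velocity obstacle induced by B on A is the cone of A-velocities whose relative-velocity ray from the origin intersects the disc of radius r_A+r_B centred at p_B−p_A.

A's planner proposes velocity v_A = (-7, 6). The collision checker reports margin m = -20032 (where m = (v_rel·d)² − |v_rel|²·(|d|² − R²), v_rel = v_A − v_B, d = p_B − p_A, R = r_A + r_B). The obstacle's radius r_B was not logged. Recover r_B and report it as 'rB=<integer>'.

m = -20032
d = (-16, -4);  v_rel = (1, 14),  |v_rel|² = 197
v_rel×d = (1)·(-4) − (14)·(-16) = 220
since m = R²·197 − 220²:  R² = (48400 + -20032) / 197 = 144
R = √144 = 12  ⇒  r_B = 12 − 7 = 5

rB=5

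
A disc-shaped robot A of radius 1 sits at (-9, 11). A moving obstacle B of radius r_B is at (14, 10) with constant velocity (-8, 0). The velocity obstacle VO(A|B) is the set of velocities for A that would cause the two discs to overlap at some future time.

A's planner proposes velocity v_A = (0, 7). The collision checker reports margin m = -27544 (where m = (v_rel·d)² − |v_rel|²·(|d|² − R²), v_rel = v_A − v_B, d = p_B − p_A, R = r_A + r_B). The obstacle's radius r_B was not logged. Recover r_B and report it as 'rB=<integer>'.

m = -27544
d = (23, -1);  v_rel = (8, 7),  |v_rel|² = 113
v_rel×d = (8)·(-1) − (7)·(23) = -169
since m = R²·113 − (-169)²:  R² = (28561 + -27544) / 113 = 9
R = √9 = 3  ⇒  r_B = 3 − 1 = 2

rB=2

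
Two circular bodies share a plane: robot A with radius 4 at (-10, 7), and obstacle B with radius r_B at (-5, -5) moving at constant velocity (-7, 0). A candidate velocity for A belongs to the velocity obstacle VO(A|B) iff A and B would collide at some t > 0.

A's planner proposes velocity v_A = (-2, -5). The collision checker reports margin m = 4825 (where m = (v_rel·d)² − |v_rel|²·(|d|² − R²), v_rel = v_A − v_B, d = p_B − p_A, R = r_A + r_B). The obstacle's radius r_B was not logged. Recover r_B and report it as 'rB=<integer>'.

m = 4825
d = (5, -12);  v_rel = (5, -5),  |v_rel|² = 50
v_rel×d = (5)·(-12) − (-5)·(5) = -35
since m = R²·50 − (-35)²:  R² = (1225 + 4825) / 50 = 121
R = √121 = 11  ⇒  r_B = 11 − 4 = 7

rB=7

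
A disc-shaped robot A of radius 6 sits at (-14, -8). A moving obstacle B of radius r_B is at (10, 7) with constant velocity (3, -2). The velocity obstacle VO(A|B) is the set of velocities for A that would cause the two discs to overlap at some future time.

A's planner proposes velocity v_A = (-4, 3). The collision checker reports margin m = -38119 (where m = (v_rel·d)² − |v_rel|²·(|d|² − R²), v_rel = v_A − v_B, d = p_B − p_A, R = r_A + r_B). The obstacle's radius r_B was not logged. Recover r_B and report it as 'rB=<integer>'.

m = -38119
d = (24, 15);  v_rel = (-7, 5),  |v_rel|² = 74
v_rel×d = (-7)·(15) − (5)·(24) = -225
since m = R²·74 − (-225)²:  R² = (50625 + -38119) / 74 = 169
R = √169 = 13  ⇒  r_B = 13 − 6 = 7

rB=7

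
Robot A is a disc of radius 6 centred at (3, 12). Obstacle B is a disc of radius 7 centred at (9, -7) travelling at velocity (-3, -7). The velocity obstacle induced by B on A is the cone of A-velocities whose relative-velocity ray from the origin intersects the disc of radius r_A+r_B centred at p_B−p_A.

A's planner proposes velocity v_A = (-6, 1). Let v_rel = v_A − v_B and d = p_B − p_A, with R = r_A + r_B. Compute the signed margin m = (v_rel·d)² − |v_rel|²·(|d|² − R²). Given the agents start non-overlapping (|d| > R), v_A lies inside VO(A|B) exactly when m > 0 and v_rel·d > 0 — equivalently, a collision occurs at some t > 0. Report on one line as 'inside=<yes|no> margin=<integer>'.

d = (6, -19),  |d|² = 397;  R = 6+7 = 13,  c = 397−13² = 228
v_rel = (-3, 8),  |v_rel|² = 73;  v_rel·d = (-3)·(6) + (8)·(-19) = -170
73·t² + 340·t + 228 = 0  ⇒  m = (-170)² − 73·228 = 12256
m = 12256 > 0,  v_rel·d = -170 < 0  ⇒  outside

inside=no margin=12256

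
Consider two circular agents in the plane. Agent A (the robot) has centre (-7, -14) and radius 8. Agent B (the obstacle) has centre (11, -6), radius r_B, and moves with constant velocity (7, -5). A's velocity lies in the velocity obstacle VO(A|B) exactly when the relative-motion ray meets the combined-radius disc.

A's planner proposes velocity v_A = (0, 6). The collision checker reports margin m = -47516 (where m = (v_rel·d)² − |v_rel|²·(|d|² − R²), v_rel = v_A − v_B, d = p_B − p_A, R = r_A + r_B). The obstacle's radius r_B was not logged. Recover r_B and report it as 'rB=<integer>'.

m = -47516
d = (18, 8);  v_rel = (-7, 11),  |v_rel|² = 170
v_rel×d = (-7)·(8) − (11)·(18) = -254
since m = R²·170 − (-254)²:  R² = (64516 + -47516) / 170 = 100
R = √100 = 10  ⇒  r_B = 10 − 8 = 2

rB=2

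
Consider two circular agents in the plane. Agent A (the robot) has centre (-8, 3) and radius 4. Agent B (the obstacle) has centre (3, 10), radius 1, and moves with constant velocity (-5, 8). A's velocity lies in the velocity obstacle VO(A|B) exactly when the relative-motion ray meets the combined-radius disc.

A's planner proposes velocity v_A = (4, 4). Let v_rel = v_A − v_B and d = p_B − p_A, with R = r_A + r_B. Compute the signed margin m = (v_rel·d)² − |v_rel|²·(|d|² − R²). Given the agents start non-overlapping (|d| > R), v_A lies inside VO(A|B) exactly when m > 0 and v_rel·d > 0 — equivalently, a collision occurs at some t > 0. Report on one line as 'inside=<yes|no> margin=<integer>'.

d = (11, 7),  |d|² = 170;  R = 4+1 = 5,  c = 170−5² = 145
v_rel = (9, -4),  |v_rel|² = 97;  v_rel·d = (9)·(11) + (-4)·(7) = 71
97·t² − 142·t + 145 = 0  ⇒  m = 71² − 97·145 = -9024
m = -9024 < 0,  v_rel·d = 71 > 0  ⇒  outside

inside=no margin=-9024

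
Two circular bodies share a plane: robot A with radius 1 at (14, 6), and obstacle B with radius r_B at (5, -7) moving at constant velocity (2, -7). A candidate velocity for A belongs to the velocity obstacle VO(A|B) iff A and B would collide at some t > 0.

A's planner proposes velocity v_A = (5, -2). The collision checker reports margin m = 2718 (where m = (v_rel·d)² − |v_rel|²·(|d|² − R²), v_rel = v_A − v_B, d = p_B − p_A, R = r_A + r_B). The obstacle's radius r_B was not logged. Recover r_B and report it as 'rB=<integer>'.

m = 2718
d = (-9, -13);  v_rel = (3, 5),  |v_rel|² = 34
v_rel×d = (3)·(-13) − (5)·(-9) = 6
since m = R²·34 − 6²:  R² = (36 + 2718) / 34 = 81
R = √81 = 9  ⇒  r_B = 9 − 1 = 8

rB=8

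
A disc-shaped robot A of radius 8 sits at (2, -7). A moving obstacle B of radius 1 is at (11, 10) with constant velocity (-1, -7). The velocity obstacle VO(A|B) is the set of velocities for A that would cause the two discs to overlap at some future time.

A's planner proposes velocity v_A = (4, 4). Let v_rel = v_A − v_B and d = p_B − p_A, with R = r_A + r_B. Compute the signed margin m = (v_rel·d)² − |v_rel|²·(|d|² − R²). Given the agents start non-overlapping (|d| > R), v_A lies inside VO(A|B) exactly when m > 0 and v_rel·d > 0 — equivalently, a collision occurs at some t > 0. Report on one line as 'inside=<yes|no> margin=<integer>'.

d = (9, 17),  |d|² = 370;  R = 8+1 = 9,  c = 370−9² = 289
v_rel = (5, 11),  |v_rel|² = 146;  v_rel·d = (5)·(9) + (11)·(17) = 232
146·t² − 464·t + 289 = 0  ⇒  m = 232² − 146·289 = 11630
m = 11630 > 0,  v_rel·d = 232 > 0  ⇒  inside

inside=yes margin=11630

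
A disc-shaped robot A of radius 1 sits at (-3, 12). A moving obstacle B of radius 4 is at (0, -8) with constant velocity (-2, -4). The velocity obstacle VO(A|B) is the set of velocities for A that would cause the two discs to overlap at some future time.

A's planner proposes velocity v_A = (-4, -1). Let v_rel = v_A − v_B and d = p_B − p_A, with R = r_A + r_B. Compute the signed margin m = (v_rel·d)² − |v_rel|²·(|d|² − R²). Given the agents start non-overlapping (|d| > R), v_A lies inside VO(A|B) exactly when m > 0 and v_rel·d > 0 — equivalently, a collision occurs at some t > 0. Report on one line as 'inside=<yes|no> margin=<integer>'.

d = (3, -20),  |d|² = 409;  R = 1+4 = 5,  c = 409−5² = 384
v_rel = (-2, 3),  |v_rel|² = 13;  v_rel·d = (-2)·(3) + (3)·(-20) = -66
13·t² + 132·t + 384 = 0  ⇒  m = (-66)² − 13·384 = -636
m = -636 < 0,  v_rel·d = -66 < 0  ⇒  outside

inside=no margin=-636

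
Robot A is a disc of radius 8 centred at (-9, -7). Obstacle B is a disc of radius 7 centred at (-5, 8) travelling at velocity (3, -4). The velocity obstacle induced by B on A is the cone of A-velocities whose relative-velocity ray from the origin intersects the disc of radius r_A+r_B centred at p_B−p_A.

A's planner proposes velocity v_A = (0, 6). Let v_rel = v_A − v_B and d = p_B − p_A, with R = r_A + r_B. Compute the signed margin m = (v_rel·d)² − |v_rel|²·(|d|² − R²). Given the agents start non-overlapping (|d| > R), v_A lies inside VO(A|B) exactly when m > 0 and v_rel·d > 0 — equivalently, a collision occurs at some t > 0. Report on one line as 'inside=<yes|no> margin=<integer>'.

d = (4, 15),  |d|² = 241;  R = 8+7 = 15,  c = 241−15² = 16
v_rel = (-3, 10),  |v_rel|² = 109;  v_rel·d = (-3)·(4) + (10)·(15) = 138
109·t² − 276·t + 16 = 0  ⇒  m = 138² − 109·16 = 17300
m = 17300 > 0,  v_rel·d = 138 > 0  ⇒  inside

inside=yes margin=17300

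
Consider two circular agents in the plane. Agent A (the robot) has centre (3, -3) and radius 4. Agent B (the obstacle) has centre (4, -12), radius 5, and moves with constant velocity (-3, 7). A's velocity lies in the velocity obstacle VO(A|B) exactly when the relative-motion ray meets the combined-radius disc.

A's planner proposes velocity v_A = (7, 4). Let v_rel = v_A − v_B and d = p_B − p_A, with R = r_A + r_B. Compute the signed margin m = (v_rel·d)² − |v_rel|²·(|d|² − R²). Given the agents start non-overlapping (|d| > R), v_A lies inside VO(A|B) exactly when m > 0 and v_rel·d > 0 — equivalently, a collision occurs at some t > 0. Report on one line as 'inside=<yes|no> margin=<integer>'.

d = (1, -9),  |d|² = 82;  R = 4+5 = 9,  c = 82−9² = 1
v_rel = (10, -3),  |v_rel|² = 109;  v_rel·d = (10)·(1) + (-3)·(-9) = 37
109·t² − 74·t + 1 = 0  ⇒  m = 37² − 109·1 = 1260
m = 1260 > 0,  v_rel·d = 37 > 0  ⇒  inside

inside=yes margin=1260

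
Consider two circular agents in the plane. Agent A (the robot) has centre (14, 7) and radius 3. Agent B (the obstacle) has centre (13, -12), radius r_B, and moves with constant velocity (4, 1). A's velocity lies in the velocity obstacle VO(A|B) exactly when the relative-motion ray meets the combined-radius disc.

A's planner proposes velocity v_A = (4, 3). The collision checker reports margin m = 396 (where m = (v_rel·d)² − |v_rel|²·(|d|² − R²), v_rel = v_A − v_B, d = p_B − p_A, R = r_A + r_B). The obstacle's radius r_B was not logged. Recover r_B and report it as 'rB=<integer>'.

m = 396
d = (-1, -19);  v_rel = (0, 2),  |v_rel|² = 4
v_rel×d = (0)·(-19) − (2)·(-1) = 2
since m = R²·4 − 2²:  R² = (4 + 396) / 4 = 100
R = √100 = 10  ⇒  r_B = 10 − 3 = 7

rB=7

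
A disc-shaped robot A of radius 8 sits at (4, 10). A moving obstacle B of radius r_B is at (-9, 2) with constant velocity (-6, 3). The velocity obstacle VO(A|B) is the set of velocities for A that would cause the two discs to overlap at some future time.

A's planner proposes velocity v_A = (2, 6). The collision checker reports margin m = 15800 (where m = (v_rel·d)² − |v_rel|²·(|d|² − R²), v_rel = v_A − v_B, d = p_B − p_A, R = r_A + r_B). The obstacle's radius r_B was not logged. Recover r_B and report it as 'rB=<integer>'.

m = 15800
d = (-13, -8);  v_rel = (8, 3),  |v_rel|² = 73
v_rel×d = (8)·(-8) − (3)·(-13) = -25
since m = R²·73 − (-25)²:  R² = (625 + 15800) / 73 = 225
R = √225 = 15  ⇒  r_B = 15 − 8 = 7

rB=7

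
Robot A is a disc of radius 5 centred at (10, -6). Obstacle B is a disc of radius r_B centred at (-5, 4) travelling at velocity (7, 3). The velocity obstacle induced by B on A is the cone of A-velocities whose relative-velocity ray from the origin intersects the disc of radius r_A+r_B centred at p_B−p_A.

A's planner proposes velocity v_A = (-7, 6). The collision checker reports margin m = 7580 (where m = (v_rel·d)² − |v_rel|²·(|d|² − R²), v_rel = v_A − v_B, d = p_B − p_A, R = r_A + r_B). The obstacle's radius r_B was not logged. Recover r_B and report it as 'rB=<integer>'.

m = 7580
d = (-15, 10);  v_rel = (-14, 3),  |v_rel|² = 205
v_rel×d = (-14)·(10) − (3)·(-15) = -95
since m = R²·205 − (-95)²:  R² = (9025 + 7580) / 205 = 81
R = √81 = 9  ⇒  r_B = 9 − 5 = 4

rB=4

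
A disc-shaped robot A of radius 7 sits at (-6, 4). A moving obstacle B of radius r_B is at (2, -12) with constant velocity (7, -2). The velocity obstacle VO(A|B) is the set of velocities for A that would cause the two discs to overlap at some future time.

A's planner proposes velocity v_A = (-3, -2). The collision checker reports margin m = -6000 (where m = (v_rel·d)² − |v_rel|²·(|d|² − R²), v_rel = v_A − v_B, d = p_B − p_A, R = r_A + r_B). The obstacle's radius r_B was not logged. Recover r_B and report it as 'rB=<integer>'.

m = -6000
d = (8, -16);  v_rel = (-10, 0),  |v_rel|² = 100
v_rel×d = (-10)·(-16) − (0)·(8) = 160
since m = R²·100 − 160²:  R² = (25600 + -6000) / 100 = 196
R = √196 = 14  ⇒  r_B = 14 − 7 = 7

rB=7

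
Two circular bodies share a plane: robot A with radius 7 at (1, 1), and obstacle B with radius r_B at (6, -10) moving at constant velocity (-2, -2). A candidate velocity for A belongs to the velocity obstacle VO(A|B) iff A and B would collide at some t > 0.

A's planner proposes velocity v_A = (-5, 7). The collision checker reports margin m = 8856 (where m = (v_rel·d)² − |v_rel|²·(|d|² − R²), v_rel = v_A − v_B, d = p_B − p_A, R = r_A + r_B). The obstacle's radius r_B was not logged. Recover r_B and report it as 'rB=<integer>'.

m = 8856
d = (5, -11);  v_rel = (-3, 9),  |v_rel|² = 90
v_rel×d = (-3)·(-11) − (9)·(5) = -12
since m = R²·90 − (-12)²:  R² = (144 + 8856) / 90 = 100
R = √100 = 10  ⇒  r_B = 10 − 7 = 3

rB=3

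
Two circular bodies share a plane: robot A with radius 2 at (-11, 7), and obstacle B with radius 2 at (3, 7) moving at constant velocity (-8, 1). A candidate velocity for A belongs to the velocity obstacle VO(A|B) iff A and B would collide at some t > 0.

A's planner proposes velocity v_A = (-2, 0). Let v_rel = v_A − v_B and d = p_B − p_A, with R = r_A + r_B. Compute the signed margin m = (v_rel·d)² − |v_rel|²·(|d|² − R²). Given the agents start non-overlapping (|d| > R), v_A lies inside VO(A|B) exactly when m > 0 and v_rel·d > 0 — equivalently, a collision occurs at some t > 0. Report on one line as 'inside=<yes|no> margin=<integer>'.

d = (14, 0),  |d|² = 196;  R = 2+2 = 4,  c = 196−4² = 180
v_rel = (6, -1),  |v_rel|² = 37;  v_rel·d = (6)·(14) + (-1)·(0) = 84
37·t² − 168·t + 180 = 0  ⇒  m = 84² − 37·180 = 396
m = 396 > 0,  v_rel·d = 84 > 0  ⇒  inside

inside=yes margin=396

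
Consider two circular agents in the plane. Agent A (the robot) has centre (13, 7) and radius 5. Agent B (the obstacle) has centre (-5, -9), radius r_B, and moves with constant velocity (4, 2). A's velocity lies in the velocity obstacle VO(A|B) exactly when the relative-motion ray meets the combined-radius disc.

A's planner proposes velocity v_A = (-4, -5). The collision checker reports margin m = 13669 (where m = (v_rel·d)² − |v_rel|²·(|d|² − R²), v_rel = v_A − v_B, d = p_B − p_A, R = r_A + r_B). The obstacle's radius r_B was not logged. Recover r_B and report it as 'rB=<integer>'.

m = 13669
d = (-18, -16);  v_rel = (-8, -7),  |v_rel|² = 113
v_rel×d = (-8)·(-16) − (-7)·(-18) = 2
since m = R²·113 − 2²:  R² = (4 + 13669) / 113 = 121
R = √121 = 11  ⇒  r_B = 11 − 5 = 6

rB=6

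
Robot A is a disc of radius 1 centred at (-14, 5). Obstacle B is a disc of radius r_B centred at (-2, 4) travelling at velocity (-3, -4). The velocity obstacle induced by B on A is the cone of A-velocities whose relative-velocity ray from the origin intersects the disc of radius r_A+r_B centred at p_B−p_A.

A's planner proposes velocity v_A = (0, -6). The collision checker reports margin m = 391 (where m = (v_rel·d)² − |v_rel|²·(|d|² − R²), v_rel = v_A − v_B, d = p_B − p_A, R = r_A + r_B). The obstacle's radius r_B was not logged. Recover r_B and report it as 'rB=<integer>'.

m = 391
d = (12, -1);  v_rel = (3, -2),  |v_rel|² = 13
v_rel×d = (3)·(-1) − (-2)·(12) = 21
since m = R²·13 − 21²:  R² = (441 + 391) / 13 = 64
R = √64 = 8  ⇒  r_B = 8 − 1 = 7

rB=7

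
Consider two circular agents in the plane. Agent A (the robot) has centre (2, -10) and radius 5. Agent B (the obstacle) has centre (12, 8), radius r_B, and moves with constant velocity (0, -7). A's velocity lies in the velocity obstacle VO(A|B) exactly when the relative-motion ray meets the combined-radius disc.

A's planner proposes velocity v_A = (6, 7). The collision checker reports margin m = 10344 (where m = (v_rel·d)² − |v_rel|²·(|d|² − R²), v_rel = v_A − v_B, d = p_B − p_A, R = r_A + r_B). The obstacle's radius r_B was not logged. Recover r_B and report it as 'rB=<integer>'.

m = 10344
d = (10, 18);  v_rel = (6, 14),  |v_rel|² = 232
v_rel×d = (6)·(18) − (14)·(10) = -32
since m = R²·232 − (-32)²:  R² = (1024 + 10344) / 232 = 49
R = √49 = 7  ⇒  r_B = 7 − 5 = 2

rB=2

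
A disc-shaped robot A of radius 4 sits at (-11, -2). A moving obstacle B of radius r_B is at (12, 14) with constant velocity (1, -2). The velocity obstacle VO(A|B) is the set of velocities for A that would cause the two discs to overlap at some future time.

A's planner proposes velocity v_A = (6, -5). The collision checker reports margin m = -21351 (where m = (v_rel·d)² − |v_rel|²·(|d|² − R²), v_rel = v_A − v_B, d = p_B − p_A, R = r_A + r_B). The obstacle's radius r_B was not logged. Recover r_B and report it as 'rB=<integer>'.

m = -21351
d = (23, 16);  v_rel = (5, -3),  |v_rel|² = 34
v_rel×d = (5)·(16) − (-3)·(23) = 149
since m = R²·34 − 149²:  R² = (22201 + -21351) / 34 = 25
R = √25 = 5  ⇒  r_B = 5 − 4 = 1

rB=1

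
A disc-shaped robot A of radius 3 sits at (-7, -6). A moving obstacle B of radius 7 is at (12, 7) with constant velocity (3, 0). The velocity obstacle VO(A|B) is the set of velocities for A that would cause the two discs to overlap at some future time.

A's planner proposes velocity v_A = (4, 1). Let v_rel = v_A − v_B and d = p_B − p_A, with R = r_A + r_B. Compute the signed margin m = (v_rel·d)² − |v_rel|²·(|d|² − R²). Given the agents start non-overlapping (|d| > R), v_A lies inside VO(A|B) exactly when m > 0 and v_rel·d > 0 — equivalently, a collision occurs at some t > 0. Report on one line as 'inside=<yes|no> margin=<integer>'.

d = (19, 13),  |d|² = 530;  R = 3+7 = 10,  c = 530−10² = 430
v_rel = (1, 1),  |v_rel|² = 2;  v_rel·d = (1)·(19) + (1)·(13) = 32
2·t² − 64·t + 430 = 0  ⇒  m = 32² − 2·430 = 164
m = 164 > 0,  v_rel·d = 32 > 0  ⇒  inside

inside=yes margin=164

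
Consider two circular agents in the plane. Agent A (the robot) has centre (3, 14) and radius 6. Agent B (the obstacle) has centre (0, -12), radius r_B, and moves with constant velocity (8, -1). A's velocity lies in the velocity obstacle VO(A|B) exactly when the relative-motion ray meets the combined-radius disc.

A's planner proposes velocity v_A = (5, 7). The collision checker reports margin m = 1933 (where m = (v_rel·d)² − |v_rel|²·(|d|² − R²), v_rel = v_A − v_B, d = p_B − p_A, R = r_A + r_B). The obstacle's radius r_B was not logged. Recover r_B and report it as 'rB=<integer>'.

m = 1933
d = (-3, -26);  v_rel = (-3, 8),  |v_rel|² = 73
v_rel×d = (-3)·(-26) − (8)·(-3) = 102
since m = R²·73 − 102²:  R² = (10404 + 1933) / 73 = 169
R = √169 = 13  ⇒  r_B = 13 − 6 = 7

rB=7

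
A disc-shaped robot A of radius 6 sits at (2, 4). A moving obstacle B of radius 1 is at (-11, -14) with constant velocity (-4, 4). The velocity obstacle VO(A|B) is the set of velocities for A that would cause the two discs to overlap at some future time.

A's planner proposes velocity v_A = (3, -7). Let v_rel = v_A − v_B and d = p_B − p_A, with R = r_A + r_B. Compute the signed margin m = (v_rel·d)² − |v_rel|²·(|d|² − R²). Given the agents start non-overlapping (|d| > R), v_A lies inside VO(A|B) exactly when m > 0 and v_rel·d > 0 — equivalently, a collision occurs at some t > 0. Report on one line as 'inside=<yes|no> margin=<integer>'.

d = (-13, -18),  |d|² = 493;  R = 6+1 = 7,  c = 493−7² = 444
v_rel = (7, -11),  |v_rel|² = 170;  v_rel·d = (7)·(-13) + (-11)·(-18) = 107
170·t² − 214·t + 444 = 0  ⇒  m = 107² − 170·444 = -64031
m = -64031 < 0,  v_rel·d = 107 > 0  ⇒  outside

inside=no margin=-64031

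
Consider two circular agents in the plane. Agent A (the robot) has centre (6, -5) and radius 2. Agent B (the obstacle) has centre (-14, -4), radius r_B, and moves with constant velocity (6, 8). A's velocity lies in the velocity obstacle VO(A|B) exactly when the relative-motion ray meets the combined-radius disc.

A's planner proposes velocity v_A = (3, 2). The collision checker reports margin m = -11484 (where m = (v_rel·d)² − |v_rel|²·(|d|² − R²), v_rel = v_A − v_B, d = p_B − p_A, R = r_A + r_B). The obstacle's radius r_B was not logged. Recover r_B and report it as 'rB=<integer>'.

m = -11484
d = (-20, 1);  v_rel = (-3, -6),  |v_rel|² = 45
v_rel×d = (-3)·(1) − (-6)·(-20) = -123
since m = R²·45 − (-123)²:  R² = (15129 + -11484) / 45 = 81
R = √81 = 9  ⇒  r_B = 9 − 2 = 7

rB=7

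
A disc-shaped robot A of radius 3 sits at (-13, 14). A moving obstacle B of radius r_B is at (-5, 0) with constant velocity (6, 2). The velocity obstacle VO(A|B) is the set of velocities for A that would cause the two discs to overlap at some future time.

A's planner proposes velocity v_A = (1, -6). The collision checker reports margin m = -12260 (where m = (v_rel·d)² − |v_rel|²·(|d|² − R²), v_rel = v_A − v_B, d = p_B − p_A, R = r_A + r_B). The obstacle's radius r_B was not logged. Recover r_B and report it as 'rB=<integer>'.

m = -12260
d = (8, -14);  v_rel = (-5, -8),  |v_rel|² = 89
v_rel×d = (-5)·(-14) − (-8)·(8) = 134
since m = R²·89 − 134²:  R² = (17956 + -12260) / 89 = 64
R = √64 = 8  ⇒  r_B = 8 − 3 = 5

rB=5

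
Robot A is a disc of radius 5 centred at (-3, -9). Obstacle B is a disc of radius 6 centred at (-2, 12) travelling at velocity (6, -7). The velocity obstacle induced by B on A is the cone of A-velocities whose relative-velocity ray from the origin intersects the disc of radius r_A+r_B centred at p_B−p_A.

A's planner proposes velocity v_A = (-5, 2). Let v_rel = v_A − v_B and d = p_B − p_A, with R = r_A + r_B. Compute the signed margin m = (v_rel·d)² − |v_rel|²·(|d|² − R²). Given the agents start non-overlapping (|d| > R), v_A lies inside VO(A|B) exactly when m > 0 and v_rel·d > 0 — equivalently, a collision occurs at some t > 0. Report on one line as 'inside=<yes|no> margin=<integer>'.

d = (1, 21),  |d|² = 442;  R = 5+6 = 11,  c = 442−11² = 321
v_rel = (-11, 9),  |v_rel|² = 202;  v_rel·d = (-11)·(1) + (9)·(21) = 178
202·t² − 356·t + 321 = 0  ⇒  m = 178² − 202·321 = -33158
m = -33158 < 0,  v_rel·d = 178 > 0  ⇒  outside

inside=no margin=-33158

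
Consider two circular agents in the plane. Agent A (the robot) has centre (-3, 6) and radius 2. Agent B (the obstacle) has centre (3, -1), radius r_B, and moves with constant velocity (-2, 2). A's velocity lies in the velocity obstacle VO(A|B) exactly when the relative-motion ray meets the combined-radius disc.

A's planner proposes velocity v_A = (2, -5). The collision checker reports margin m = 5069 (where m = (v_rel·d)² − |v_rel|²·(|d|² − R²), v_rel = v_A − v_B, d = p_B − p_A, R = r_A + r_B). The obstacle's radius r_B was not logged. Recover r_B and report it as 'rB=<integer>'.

m = 5069
d = (6, -7);  v_rel = (4, -7),  |v_rel|² = 65
v_rel×d = (4)·(-7) − (-7)·(6) = 14
since m = R²·65 − 14²:  R² = (196 + 5069) / 65 = 81
R = √81 = 9  ⇒  r_B = 9 − 2 = 7

rB=7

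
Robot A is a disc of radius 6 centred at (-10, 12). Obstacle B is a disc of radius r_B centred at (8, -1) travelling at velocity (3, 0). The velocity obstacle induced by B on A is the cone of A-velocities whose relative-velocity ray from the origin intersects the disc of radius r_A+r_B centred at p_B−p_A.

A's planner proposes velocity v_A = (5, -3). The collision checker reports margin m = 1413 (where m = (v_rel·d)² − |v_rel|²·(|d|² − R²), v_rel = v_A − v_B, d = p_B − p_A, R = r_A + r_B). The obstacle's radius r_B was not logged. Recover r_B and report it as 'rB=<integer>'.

m = 1413
d = (18, -13);  v_rel = (2, -3),  |v_rel|² = 13
v_rel×d = (2)·(-13) − (-3)·(18) = 28
since m = R²·13 − 28²:  R² = (784 + 1413) / 13 = 169
R = √169 = 13  ⇒  r_B = 13 − 6 = 7

rB=7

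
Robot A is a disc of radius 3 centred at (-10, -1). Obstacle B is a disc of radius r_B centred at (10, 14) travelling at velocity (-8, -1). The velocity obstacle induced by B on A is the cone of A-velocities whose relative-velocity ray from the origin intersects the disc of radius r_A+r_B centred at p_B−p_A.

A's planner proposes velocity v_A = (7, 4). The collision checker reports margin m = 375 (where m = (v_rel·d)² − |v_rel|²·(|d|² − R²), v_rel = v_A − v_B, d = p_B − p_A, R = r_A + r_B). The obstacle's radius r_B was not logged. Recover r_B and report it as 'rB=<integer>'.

m = 375
d = (20, 15);  v_rel = (15, 5),  |v_rel|² = 250
v_rel×d = (15)·(15) − (5)·(20) = 125
since m = R²·250 − 125²:  R² = (15625 + 375) / 250 = 64
R = √64 = 8  ⇒  r_B = 8 − 3 = 5

rB=5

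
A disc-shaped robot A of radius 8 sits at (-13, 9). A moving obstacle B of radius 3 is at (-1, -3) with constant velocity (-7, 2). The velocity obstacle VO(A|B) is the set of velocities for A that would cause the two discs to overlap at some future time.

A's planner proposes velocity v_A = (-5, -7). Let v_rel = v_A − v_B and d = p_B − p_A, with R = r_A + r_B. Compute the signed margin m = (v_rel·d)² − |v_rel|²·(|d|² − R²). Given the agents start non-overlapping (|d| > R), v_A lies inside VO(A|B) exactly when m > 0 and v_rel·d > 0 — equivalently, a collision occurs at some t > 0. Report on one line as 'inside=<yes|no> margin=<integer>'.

d = (12, -12),  |d|² = 288;  R = 8+3 = 11,  c = 288−11² = 167
v_rel = (2, -9),  |v_rel|² = 85;  v_rel·d = (2)·(12) + (-9)·(-12) = 132
85·t² − 264·t + 167 = 0  ⇒  m = 132² − 85·167 = 3229
m = 3229 > 0,  v_rel·d = 132 > 0  ⇒  inside

inside=yes margin=3229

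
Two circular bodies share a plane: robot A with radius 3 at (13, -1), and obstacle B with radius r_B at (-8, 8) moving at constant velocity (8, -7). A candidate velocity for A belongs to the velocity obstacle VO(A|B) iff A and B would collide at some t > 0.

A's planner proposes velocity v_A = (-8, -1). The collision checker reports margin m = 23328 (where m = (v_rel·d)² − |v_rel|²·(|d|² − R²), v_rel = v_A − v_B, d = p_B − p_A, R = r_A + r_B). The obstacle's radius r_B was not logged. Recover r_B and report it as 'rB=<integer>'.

m = 23328
d = (-21, 9);  v_rel = (-16, 6),  |v_rel|² = 292
v_rel×d = (-16)·(9) − (6)·(-21) = -18
since m = R²·292 − (-18)²:  R² = (324 + 23328) / 292 = 81
R = √81 = 9  ⇒  r_B = 9 − 3 = 6

rB=6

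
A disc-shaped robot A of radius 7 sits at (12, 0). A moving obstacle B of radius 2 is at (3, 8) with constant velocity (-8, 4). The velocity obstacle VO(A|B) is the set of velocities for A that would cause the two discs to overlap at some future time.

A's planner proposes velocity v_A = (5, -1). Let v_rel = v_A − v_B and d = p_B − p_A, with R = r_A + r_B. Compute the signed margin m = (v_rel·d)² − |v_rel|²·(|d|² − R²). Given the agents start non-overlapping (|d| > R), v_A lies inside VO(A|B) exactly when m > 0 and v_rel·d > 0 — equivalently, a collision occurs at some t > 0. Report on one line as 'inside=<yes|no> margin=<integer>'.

d = (-9, 8),  |d|² = 145;  R = 7+2 = 9,  c = 145−9² = 64
v_rel = (13, -5),  |v_rel|² = 194;  v_rel·d = (13)·(-9) + (-5)·(8) = -157
194·t² + 314·t + 64 = 0  ⇒  m = (-157)² − 194·64 = 12233
m = 12233 > 0,  v_rel·d = -157 < 0  ⇒  outside

inside=no margin=12233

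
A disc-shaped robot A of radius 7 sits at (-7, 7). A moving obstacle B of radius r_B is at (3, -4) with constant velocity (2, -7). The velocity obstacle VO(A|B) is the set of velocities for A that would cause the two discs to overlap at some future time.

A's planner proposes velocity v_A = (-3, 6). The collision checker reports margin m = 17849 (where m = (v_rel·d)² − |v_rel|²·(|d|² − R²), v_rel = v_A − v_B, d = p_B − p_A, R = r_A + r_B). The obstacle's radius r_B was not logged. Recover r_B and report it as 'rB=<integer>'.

m = 17849
d = (10, -11);  v_rel = (-5, 13),  |v_rel|² = 194
v_rel×d = (-5)·(-11) − (13)·(10) = -75
since m = R²·194 − (-75)²:  R² = (5625 + 17849) / 194 = 121
R = √121 = 11  ⇒  r_B = 11 − 7 = 4

rB=4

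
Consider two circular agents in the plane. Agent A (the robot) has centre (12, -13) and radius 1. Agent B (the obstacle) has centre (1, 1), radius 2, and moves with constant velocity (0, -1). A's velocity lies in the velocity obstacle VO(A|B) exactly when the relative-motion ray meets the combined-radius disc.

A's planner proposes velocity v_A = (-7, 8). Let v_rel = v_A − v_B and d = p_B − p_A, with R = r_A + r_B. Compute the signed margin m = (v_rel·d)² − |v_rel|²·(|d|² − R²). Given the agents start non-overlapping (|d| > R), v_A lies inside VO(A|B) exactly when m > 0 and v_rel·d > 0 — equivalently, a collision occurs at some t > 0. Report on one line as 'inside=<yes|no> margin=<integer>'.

d = (-11, 14),  |d|² = 317;  R = 1+2 = 3,  c = 317−3² = 308
v_rel = (-7, 9),  |v_rel|² = 130;  v_rel·d = (-7)·(-11) + (9)·(14) = 203
130·t² − 406·t + 308 = 0  ⇒  m = 203² − 130·308 = 1169
m = 1169 > 0,  v_rel·d = 203 > 0  ⇒  inside

inside=yes margin=1169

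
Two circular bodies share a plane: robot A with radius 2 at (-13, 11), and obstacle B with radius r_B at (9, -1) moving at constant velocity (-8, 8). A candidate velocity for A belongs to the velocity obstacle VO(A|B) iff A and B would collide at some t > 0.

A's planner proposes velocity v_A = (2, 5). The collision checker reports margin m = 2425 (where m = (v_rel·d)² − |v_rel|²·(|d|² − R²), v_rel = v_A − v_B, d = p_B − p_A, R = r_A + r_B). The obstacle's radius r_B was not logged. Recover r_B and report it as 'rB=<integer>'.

m = 2425
d = (22, -12);  v_rel = (10, -3),  |v_rel|² = 109
v_rel×d = (10)·(-12) − (-3)·(22) = -54
since m = R²·109 − (-54)²:  R² = (2916 + 2425) / 109 = 49
R = √49 = 7  ⇒  r_B = 7 − 2 = 5

rB=5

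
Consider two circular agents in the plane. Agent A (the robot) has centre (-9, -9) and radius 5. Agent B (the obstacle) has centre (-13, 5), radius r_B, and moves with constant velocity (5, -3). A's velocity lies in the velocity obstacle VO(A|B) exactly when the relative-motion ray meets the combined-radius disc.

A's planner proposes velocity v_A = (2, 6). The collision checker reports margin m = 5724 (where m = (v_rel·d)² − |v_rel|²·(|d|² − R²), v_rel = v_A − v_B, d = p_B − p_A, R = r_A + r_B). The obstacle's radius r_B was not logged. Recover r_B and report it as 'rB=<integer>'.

m = 5724
d = (-4, 14);  v_rel = (-3, 9),  |v_rel|² = 90
v_rel×d = (-3)·(14) − (9)·(-4) = -6
since m = R²·90 − (-6)²:  R² = (36 + 5724) / 90 = 64
R = √64 = 8  ⇒  r_B = 8 − 5 = 3

rB=3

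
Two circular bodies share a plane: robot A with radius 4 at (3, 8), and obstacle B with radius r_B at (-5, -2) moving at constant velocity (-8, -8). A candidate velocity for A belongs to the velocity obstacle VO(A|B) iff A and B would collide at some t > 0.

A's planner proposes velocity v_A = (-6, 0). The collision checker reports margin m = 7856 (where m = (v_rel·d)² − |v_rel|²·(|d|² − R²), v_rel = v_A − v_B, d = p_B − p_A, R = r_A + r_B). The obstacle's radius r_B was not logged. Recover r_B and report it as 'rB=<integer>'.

m = 7856
d = (-8, -10);  v_rel = (2, 8),  |v_rel|² = 68
v_rel×d = (2)·(-10) − (8)·(-8) = 44
since m = R²·68 − 44²:  R² = (1936 + 7856) / 68 = 144
R = √144 = 12  ⇒  r_B = 12 − 4 = 8

rB=8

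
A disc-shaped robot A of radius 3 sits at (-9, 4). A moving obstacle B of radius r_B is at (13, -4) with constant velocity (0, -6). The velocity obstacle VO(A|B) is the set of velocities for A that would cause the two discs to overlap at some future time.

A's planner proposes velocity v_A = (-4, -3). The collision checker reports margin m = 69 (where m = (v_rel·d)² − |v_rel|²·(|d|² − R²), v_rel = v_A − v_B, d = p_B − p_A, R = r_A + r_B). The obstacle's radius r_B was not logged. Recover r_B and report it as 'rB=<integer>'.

m = 69
d = (22, -8);  v_rel = (-4, 3),  |v_rel|² = 25
v_rel×d = (-4)·(-8) − (3)·(22) = -34
since m = R²·25 − (-34)²:  R² = (1156 + 69) / 25 = 49
R = √49 = 7  ⇒  r_B = 7 − 3 = 4

rB=4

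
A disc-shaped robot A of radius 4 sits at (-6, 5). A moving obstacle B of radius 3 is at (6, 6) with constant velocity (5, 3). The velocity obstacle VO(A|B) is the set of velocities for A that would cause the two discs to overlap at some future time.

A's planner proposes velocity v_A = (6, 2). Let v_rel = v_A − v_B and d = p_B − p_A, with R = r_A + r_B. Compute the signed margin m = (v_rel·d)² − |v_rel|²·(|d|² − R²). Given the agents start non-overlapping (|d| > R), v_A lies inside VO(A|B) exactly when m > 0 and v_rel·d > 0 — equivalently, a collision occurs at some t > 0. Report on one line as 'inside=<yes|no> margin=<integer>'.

d = (12, 1),  |d|² = 145;  R = 4+3 = 7,  c = 145−7² = 96
v_rel = (1, -1),  |v_rel|² = 2;  v_rel·d = (1)·(12) + (-1)·(1) = 11
2·t² − 22·t + 96 = 0  ⇒  m = 11² − 2·96 = -71
m = -71 < 0,  v_rel·d = 11 > 0  ⇒  outside

inside=no margin=-71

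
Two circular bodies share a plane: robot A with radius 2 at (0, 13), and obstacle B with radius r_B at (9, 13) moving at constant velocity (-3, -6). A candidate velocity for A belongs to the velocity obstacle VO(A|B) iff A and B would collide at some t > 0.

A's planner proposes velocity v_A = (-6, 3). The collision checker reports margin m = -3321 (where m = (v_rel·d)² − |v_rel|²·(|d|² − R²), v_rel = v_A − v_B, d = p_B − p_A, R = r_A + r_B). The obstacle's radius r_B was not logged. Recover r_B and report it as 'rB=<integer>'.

m = -3321
d = (9, 0);  v_rel = (-3, 9),  |v_rel|² = 90
v_rel×d = (-3)·(0) − (9)·(9) = -81
since m = R²·90 − (-81)²:  R² = (6561 + -3321) / 90 = 36
R = √36 = 6  ⇒  r_B = 6 − 2 = 4

rB=4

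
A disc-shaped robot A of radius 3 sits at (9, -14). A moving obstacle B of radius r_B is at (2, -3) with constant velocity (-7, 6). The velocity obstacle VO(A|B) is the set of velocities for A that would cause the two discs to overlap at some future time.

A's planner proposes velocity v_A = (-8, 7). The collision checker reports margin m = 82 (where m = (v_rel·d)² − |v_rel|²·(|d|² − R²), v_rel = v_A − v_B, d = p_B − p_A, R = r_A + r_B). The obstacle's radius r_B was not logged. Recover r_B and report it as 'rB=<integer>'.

m = 82
d = (-7, 11);  v_rel = (-1, 1),  |v_rel|² = 2
v_rel×d = (-1)·(11) − (1)·(-7) = -4
since m = R²·2 − (-4)²:  R² = (16 + 82) / 2 = 49
R = √49 = 7  ⇒  r_B = 7 − 3 = 4

rB=4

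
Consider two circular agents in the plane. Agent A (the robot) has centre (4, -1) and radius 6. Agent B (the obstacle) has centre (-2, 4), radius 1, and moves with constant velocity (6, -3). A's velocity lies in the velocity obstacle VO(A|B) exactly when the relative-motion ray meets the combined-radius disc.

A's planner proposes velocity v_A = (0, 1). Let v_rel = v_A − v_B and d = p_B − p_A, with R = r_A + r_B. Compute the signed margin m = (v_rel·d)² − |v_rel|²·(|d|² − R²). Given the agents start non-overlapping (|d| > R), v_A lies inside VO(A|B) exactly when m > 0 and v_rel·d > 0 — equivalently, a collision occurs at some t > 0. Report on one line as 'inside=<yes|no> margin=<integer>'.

d = (-6, 5),  |d|² = 61;  R = 6+1 = 7,  c = 61−7² = 12
v_rel = (-6, 4),  |v_rel|² = 52;  v_rel·d = (-6)·(-6) + (4)·(5) = 56
52·t² − 112·t + 12 = 0  ⇒  m = 56² − 52·12 = 2512
m = 2512 > 0,  v_rel·d = 56 > 0  ⇒  inside

inside=yes margin=2512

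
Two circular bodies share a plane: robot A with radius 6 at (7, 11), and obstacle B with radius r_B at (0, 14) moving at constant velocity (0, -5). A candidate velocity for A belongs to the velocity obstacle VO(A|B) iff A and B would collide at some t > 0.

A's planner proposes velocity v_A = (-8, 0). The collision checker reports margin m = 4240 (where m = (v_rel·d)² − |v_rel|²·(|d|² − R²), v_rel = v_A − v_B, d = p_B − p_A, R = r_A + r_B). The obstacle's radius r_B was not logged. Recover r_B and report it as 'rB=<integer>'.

m = 4240
d = (-7, 3);  v_rel = (-8, 5),  |v_rel|² = 89
v_rel×d = (-8)·(3) − (5)·(-7) = 11
since m = R²·89 − 11²:  R² = (121 + 4240) / 89 = 49
R = √49 = 7  ⇒  r_B = 7 − 6 = 1

rB=1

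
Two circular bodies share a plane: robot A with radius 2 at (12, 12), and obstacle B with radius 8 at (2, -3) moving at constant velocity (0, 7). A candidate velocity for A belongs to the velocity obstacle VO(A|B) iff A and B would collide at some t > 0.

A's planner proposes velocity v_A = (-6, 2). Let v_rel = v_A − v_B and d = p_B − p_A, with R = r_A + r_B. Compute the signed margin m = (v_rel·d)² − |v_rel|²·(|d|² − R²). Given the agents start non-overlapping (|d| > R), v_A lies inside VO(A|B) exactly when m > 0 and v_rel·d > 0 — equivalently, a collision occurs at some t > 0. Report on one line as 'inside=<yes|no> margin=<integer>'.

d = (-10, -15),  |d|² = 325;  R = 2+8 = 10,  c = 325−10² = 225
v_rel = (-6, -5),  |v_rel|² = 61;  v_rel·d = (-6)·(-10) + (-5)·(-15) = 135
61·t² − 270·t + 225 = 0  ⇒  m = 135² − 61·225 = 4500
m = 4500 > 0,  v_rel·d = 135 > 0  ⇒  inside

inside=yes margin=4500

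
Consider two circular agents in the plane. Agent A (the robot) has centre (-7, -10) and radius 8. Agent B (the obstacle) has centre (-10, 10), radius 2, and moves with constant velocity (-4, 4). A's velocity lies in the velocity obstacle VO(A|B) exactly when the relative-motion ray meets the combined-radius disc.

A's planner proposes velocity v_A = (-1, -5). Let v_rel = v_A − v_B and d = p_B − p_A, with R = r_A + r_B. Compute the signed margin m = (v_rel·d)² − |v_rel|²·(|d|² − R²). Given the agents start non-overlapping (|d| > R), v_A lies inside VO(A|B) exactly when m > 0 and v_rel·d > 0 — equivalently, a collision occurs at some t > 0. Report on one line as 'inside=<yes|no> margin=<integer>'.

d = (-3, 20),  |d|² = 409;  R = 8+2 = 10,  c = 409−10² = 309
v_rel = (3, -9),  |v_rel|² = 90;  v_rel·d = (3)·(-3) + (-9)·(20) = -189
90·t² + 378·t + 309 = 0  ⇒  m = (-189)² − 90·309 = 7911
m = 7911 > 0,  v_rel·d = -189 < 0  ⇒  outside

inside=no margin=7911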